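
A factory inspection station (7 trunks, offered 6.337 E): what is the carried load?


B(7,6.337) = 0.206898 (Erlang-B)
Carried load = a(1 − B) = 6.337·(1 − 0.206898) = 6.337·0.793102 = 5.0259 E

Final: 5.0259 Erlangs


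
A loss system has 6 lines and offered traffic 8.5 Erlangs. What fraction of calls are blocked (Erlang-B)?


B(c,a) = (a^c/c!) / Σ_{k=0}^{c} a^k/k!
a^6/6! = 523.818772
Σ terms (k=0..6): 1.00000 + 8.50000 + 36.12500 + 102.35417 + 217.50260 + 369.75443 + 523.81877 = 1259.054970
B = 523.818772/1259.054970 = 0.416041

Final: 0.416041


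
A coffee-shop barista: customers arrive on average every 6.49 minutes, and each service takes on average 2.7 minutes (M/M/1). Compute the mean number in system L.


λ = 60/6.49 = 9.2450 /hr
μ = 60/2.7 = 22.2222 /hr
ρ = λ/μ = 9.2450/22.2222 = 0.4160
L = ρ/(1−ρ) = 0.4160/0.5840 = 0.7124

Final: 0.7124


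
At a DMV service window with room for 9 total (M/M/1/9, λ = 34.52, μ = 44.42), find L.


ρ = 34.52/44.42 = 0.7771
L = ρ[1 − (K+1)ρ^K + Kρ^(K+1)] / [(1−ρ)(1−ρ^(K+1))]
Numerator: 0.7771·(1 − 10·0.103378 + 9·0.080338) = 0.535642
Denominator: (0.2229)·(0.919662) = 0.204967
L = 0.535642/0.204967 = 2.6133

Final: 2.6133


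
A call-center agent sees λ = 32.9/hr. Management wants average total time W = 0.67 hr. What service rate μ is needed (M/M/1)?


W = 1/(μ−λ) ⇒ μ − λ = 1/W = 1/0.67 = 1.4925
μ = λ + 1/W = 32.9 + 1.4925 = 34.3925 per hr

Final: 34.3925 /hr


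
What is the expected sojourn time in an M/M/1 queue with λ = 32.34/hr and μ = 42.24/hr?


W = 1/(μ−λ) = 1/(42.24 − 32.34) = 1/9.90 = 0.1010 hr

Final: 0.1010 hr


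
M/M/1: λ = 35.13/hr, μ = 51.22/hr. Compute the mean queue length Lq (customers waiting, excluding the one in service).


ρ = 35.13/51.22 = 0.6859
Lq = ρ²/(1−ρ) = 0.4704/0.3141 = 1.4975

Final: 1.4975


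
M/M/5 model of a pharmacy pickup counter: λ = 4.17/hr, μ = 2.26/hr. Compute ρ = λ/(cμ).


ρ = λ/(cμ) = 4.17/(5·2.26) = 4.17/11.30 = 0.3690

Final: 0.3690


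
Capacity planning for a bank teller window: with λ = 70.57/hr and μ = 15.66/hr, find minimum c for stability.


Stability requires cμ > λ ⇔ c > λ/μ.
λ/μ = 70.57/15.66 = 4.5064
Minimum integer c = ⌊4.5064⌋ + 1 = 5
Check: 5·15.66 = 78.30 > 70.57, while 4·15.66 = 62.64 ≤ 70.57

Final: 5 servers


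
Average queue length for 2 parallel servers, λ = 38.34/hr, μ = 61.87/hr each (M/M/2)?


a = λ/μ = 0.6197; ρ = a/2 = 0.3098
P₀ = 0.526900
Lq = P₀·a^c·ρ / (c!·(1−ρ)²) = 0.526900·0.38401·0.3098/(2·0.47632)
= 0.06581

Final: 0.06581


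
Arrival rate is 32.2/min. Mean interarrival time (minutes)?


Mean interarrival time = 1/λ = 1/32.2 minute = 0.03106 minute
In minutes: 0.03106 × 1 = 0.03106 min

Final: 0.03106 min


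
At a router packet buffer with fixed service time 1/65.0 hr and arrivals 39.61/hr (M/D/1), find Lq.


ρ = 39.61/65.0 = 0.6094
M/D/1: Lq = ρ²/(2(1−ρ)) = 0.3713/(2·0.3906) = 0.47534

Final: 0.47534


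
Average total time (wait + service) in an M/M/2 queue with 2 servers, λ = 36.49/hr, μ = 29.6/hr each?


a = 1.2328; ρ = 0.6164; P₀ = 0.237329
Lq = P₀·a^c·ρ/(c!(1−ρ)²) = 0.75535
Wq = Lq/λ = 0.75535/36.49 = 0.02070 hr
W = Wq + 1/μ = 0.02070 + 0.03378 = 0.05448 hr

Final: 0.05448 hr


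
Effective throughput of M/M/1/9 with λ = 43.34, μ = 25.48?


ρ = 1.7009; P_K = (1−ρ)ρ^9/(1−ρ^10) = 0.414133
λ_eff = λ(1 − P_K) = 43.34·(1 − 0.414133) = 43.34·0.585867 = 25.3915 /hr

Final: 25.3915 /hr


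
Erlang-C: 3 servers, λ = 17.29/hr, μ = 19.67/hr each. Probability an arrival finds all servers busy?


a = λ/μ = 0.8790; ρ = a/3 = 0.2930
P₀ = 0.412298 (from M/M/c formula)
C(c,a) = [a^c/(c!(1−ρ))]·P₀ = [0.67916/(6·0.7070)]·0.412298
= 0.16010·0.412298 = 0.066010

Final: 0.066010


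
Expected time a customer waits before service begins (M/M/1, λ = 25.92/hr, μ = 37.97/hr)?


ρ = 25.92/37.97 = 0.6826
Wq = ρ/(μ−λ) = 0.6826/(37.97 − 25.92) = 0.6826/12.05 = 0.05665 hr

Final: 0.05665 hr


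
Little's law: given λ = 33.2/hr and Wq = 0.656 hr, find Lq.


Lq = λWq = 33.2·0.656 = 21.7792

Final: 21.7792


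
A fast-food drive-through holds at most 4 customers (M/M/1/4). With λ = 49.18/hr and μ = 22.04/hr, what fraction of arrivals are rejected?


ρ = λ/μ = 49.18/22.04 = 2.2314
P_K = (1−ρ)ρ^K/(1−ρ^(K+1)) = (-1.2314·24.791782)/(1 − 55.320318)
= -30.528537/-54.320318 = 0.562010

Final: 0.562010


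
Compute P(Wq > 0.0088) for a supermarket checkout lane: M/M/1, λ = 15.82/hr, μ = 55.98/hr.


ρ = 15.82/55.98 = 0.2826
P(Wq > t) = ρ·e^{−(μ−λ)t} = 0.2826·e^{−0.3534}
= 0.2826·0.702291 = 0.198468

Final: 0.198468


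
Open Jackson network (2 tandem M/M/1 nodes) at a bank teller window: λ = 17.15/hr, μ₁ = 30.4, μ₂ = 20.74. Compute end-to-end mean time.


Each node sees arrival rate λ = 17.15/hr (tandem ⇒ throughput preserved).
W₁ = 1/(μ₁−λ) = 1/(30.4−17.15) = 0.07547 hr
W₂ = 1/(μ₂−λ) = 1/(20.74−17.15) = 0.27855 hr
W_total = W₁ + W₂ = 0.07547 + 0.27855 = 0.35402 hr

Final: 0.35402 hr


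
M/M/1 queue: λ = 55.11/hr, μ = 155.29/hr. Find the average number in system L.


ρ = λ/μ = 55.11/155.29 = 0.3549
L = ρ/(1−ρ) = 0.3549/(1 − 0.3549) = 0.3549/0.6451 = 0.5501

Final: 0.5501


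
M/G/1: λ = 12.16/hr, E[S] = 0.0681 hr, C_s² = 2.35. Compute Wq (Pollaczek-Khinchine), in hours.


ρ = λ·E[S] = 12.16·0.0681 = 0.8281
E[S²] = E[S]²(1+C_s²) = 0.0681²·(1+2.35) = 0.015536
Wq = λ·E[S²]/(2(1−ρ)) = 12.16·0.015536/(2·0.1719) = 0.54949 hr

Final: 0.54949 hr


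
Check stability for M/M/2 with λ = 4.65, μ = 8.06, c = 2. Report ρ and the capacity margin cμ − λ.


Total capacity cμ = 2·8.06 = 16.12/hr
ρ = λ/(cμ) = 4.65/16.12 = 0.2885
Stable ⇔ ρ < 1: YES
Spare capacity = cμ − λ = 16.12 − 4.65 = 11.47/hr

Final: ρ = 0.2885; stable; margin = 11.47/hr


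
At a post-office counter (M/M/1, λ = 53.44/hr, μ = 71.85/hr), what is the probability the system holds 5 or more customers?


ρ = 53.44/71.85 = 0.7438
P(N ≥ n) = ρ^n = 0.7438^5 = 0.227614

Final: 0.227614


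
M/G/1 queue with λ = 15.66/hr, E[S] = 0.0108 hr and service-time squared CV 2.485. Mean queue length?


ρ = λ·E[S] = 15.66·0.0108 = 0.1691
Lq = ρ²(1+C_s²)/(2(1−ρ)) = 0.02860·(1+2.485)/(2·0.8309)
= 0.02860·3.4850/1.6617 = 0.05999

Final: 0.05999


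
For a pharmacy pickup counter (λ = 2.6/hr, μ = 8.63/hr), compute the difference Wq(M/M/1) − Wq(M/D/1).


ρ = 2.6/8.63 = 0.3013
Wq(M/M/1) = ρ/(μ−λ) = 0.3013/6.03 = 0.04996 hr
Wq(M/D/1) = ρ/(2(μ−λ)) = 0.02498 hr
Savings = 0.04996 − 0.02498 = 0.02498 hr

Final: 0.02498 hr


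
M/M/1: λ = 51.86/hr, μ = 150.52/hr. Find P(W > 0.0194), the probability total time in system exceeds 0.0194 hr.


W ~ Exponential(μ−λ) for M/M/1.
μ − λ = 150.52 − 51.86 = 98.6600
P(W > t) = e^{−(μ−λ)t} = e^{−1.9140} = 0.147489

Final: 0.147489


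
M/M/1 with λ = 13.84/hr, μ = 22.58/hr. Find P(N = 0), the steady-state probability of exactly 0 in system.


ρ = 13.84/22.58 = 0.6129
P_n = (1−ρ)·ρ^n = (1 − 0.6129)·0.6129^0 = 0.3871·1.000000 = 0.387068

Final: 0.387068


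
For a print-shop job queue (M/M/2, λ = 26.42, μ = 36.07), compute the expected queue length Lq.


a = λ/μ = 0.7325; ρ = a/2 = 0.3662
P₀ = 0.463880
Lq = P₀·a^c·ρ / (c!·(1−ρ)²) = 0.463880·0.53650·0.3662/(2·0.40166)
= 0.11346

Final: 0.11346


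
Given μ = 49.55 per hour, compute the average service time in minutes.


Mean service time = 1/μ = 1/49.55 hour = 0.02018 hour
In minutes: 0.02018 × 60 = 1.2109 min

Final: 1.2109 min


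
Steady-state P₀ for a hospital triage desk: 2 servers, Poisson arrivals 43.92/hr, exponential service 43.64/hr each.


a = λ/μ = 43.92/43.64 = 1.0064; ρ = a/c = 0.5032
Σ_{k=0}^{1} a^k/k! (terms k=0..1) = 1.00000 + 1.00642 = 2.00642
Tail: a^2/(2!(1−ρ)) = 1.01287/(2·0.4968) = 1.01941
P₀ = 1/(2.00642 + 1.01941) = 1/3.02583 = 0.330488

Final: 0.330488


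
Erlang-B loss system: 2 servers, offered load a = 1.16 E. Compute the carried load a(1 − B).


B(2,1.16) = 0.237504 (Erlang-B)
Carried load = a(1 − B) = 1.16·(1 − 0.237504) = 1.16·0.762496 = 0.8845 E

Final: 0.8845 Erlangs


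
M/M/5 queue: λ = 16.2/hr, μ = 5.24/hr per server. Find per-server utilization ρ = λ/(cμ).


ρ = λ/(cμ) = 16.2/(5·5.24) = 16.2/26.20 = 0.6183

Final: 0.6183


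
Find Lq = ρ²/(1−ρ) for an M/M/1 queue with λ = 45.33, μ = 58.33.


ρ = 45.33/58.33 = 0.7771
Lq = ρ²/(1−ρ) = 0.6039/0.2229 = 2.7098

Final: 2.7098


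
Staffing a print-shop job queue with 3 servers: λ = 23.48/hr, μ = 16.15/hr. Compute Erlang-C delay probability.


a = λ/μ = 1.4539; ρ = a/3 = 0.4846
P₀ = 0.221998 (from M/M/c formula)
C(c,a) = [a^c/(c!(1−ρ))]·P₀ = [3.07310/(6·0.5154)]·0.221998
= 0.99380·0.221998 = 0.220623

Final: 0.220623


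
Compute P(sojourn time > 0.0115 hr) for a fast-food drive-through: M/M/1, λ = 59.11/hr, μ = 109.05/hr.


W ~ Exponential(μ−λ) for M/M/1.
μ − λ = 109.05 − 59.11 = 49.9400
P(W > t) = e^{−(μ−λ)t} = e^{−0.5743} = 0.563093

Final: 0.563093


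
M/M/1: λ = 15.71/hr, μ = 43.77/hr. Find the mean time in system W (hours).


W = 1/(μ−λ) = 1/(43.77 − 15.71) = 1/28.06 = 0.03564 hr

Final: 0.03564 hr


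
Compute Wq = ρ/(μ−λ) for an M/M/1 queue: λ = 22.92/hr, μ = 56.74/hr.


ρ = 22.92/56.74 = 0.4039
Wq = ρ/(μ−λ) = 0.4039/(56.74 − 22.92) = 0.4039/33.82 = 0.01194 hr

Final: 0.01194 hr


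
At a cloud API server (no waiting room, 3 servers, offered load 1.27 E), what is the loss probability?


B(c,a) = (a^c/c!) / Σ_{k=0}^{c} a^k/k!
a^3/3! = 0.341397
Σ terms (k=0..3): 1.00000 + 1.27000 + 0.80645 + 0.34140 = 3.417847
B = 0.341397/3.417847 = 0.099887

Final: 0.099887


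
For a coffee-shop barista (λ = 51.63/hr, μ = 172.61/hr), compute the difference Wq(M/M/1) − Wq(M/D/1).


ρ = 51.63/172.61 = 0.2991
Wq(M/M/1) = ρ/(μ−λ) = 0.2991/120.98 = 0.002472 hr
Wq(M/D/1) = ρ/(2(μ−λ)) = 0.001236 hr
Savings = 0.002472 − 0.001236 = 0.001236 hr

Final: 0.001236 hr


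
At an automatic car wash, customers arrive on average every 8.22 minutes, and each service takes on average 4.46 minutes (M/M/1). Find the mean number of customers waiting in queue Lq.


λ = 60/8.22 = 7.2993 /hr
μ = 60/4.46 = 13.4529 /hr
ρ = λ/μ = 7.2993/13.4529 = 0.5426
Lq = ρ²/(1−ρ) = 0.2944/0.4574 = 0.6436

Final: 0.6436


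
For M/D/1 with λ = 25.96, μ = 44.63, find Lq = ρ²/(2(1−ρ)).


ρ = 25.96/44.63 = 0.5817
M/D/1: Lq = ρ²/(2(1−ρ)) = 0.3383/(2·0.4183) = 0.40440

Final: 0.40440


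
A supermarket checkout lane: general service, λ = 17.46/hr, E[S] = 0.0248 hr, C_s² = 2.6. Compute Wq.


ρ = λ·E[S] = 17.46·0.0248 = 0.4330
E[S²] = E[S]²(1+C_s²) = 0.0248²·(1+2.6) = 0.002214
Wq = λ·E[S²]/(2(1−ρ)) = 17.46·0.002214/(2·0.5670) = 0.03409 hr

Final: 0.03409 hr


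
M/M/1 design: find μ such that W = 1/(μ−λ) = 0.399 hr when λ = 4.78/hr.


W = 1/(μ−λ) ⇒ μ − λ = 1/W = 1/0.399 = 2.5063
μ = λ + 1/W = 4.78 + 2.5063 = 7.2863 per hr

Final: 7.2863 /hr


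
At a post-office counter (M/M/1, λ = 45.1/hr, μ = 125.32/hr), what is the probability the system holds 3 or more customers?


ρ = 45.1/125.32 = 0.3599
P(N ≥ n) = ρ^n = 0.3599^3 = 0.046609

Final: 0.046609


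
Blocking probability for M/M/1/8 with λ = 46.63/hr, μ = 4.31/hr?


ρ = λ/μ = 46.63/4.31 = 10.8190
P_K = (1−ρ)ρ^K/(1−ρ^(K+1)) = (-9.8190·187717673.177358)/(1 − 2030922297.044127)
= -1843204623.866770/-2030922296.044127 = 0.907570

Final: 0.907570


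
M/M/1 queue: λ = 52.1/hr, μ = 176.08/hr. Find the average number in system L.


ρ = λ/μ = 52.1/176.08 = 0.2959
L = ρ/(1−ρ) = 0.2959/(1 − 0.2959) = 0.2959/0.7041 = 0.4202

Final: 0.4202


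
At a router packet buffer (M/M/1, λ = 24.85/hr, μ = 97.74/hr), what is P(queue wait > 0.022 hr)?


ρ = 24.85/97.74 = 0.2542
P(Wq > t) = ρ·e^{−(μ−λ)t} = 0.2542·e^{−1.6036}
= 0.2542·0.201175 = 0.051148

Final: 0.051148


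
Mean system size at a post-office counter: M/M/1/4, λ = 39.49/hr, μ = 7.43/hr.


ρ = 39.49/7.43 = 5.3149
L = ρ[1 − (K+1)ρ^K + Kρ^(K+1)] / [(1−ρ)(1−ρ^(K+1))]
Numerator: 5.3149·(1 − 5·797.982340 + 4·4241.227805) = 68966.651556
Denominator: (-4.3149)·(-4240.227805) = 18296.326166
L = 68966.651556/18296.326166 = 3.7694

Final: 3.7694


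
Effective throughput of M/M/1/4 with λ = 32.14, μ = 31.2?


ρ = 1.0301; P_K = (1−ρ)ρ^4/(1−ρ^5) = 0.212046
λ_eff = λ(1 − P_K) = 32.14·(1 − 0.212046) = 32.14·0.787954 = 25.3248 /hr

Final: 25.3248 /hr


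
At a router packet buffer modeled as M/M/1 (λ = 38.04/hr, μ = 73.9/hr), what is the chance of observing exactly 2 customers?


ρ = 38.04/73.9 = 0.5147
P_n = (1−ρ)·ρ^n = (1 − 0.5147)·0.5147^2 = 0.4853·0.264967 = 0.128575

Final: 0.128575


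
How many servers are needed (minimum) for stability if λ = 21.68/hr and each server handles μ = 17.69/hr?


Stability requires cμ > λ ⇔ c > λ/μ.
λ/μ = 21.68/17.69 = 1.2256
Minimum integer c = ⌊1.2256⌋ + 1 = 2
Check: 2·17.69 = 35.38 > 21.68, while 1·17.69 = 17.69 ≤ 21.68

Final: 2 servers


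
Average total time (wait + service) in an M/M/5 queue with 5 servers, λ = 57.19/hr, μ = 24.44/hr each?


a = 2.3400; ρ = 0.4680; P₀ = 0.094682
Lq = P₀·a^c·ρ/(c!(1−ρ)²) = 0.09154
Wq = Lq/λ = 0.09154/57.19 = 0.001601 hr
W = Wq + 1/μ = 0.001601 + 0.04092 = 0.04252 hr

Final: 0.04252 hr


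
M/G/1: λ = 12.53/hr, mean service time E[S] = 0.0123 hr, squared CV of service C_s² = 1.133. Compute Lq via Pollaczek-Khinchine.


ρ = λ·E[S] = 12.53·0.0123 = 0.1541
Lq = ρ²(1+C_s²)/(2(1−ρ)) = 0.02375·(1+1.133)/(2·0.8459)
= 0.02375·2.1330/1.6918 = 0.02995

Final: 0.02995


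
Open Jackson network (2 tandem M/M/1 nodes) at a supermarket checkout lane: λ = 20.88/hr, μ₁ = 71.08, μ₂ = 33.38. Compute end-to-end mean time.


Each node sees arrival rate λ = 20.88/hr (tandem ⇒ throughput preserved).
W₁ = 1/(μ₁−λ) = 1/(71.08−20.88) = 0.01992 hr
W₂ = 1/(μ₂−λ) = 1/(33.38−20.88) = 0.08000 hr
W_total = W₁ + W₂ = 0.01992 + 0.08000 = 0.09992 hr

Final: 0.09992 hr


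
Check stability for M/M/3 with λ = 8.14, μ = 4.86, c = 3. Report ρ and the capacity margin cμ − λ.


Total capacity cμ = 3·4.86 = 14.58/hr
ρ = λ/(cμ) = 8.14/14.58 = 0.5583
Stable ⇔ ρ < 1: YES
Spare capacity = cμ − λ = 14.58 − 8.14 = 6.44/hr

Final: ρ = 0.5583; stable; margin = 6.44/hr


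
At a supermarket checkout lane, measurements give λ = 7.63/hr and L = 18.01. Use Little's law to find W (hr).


W = L/λ = 18.01/7.63 = 2.3604 hr

Final: 2.3604 hr


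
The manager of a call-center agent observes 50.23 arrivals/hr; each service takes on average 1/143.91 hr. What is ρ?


ρ = λ/μ = 50.23/143.91 = 0.3490

Final: 0.3490


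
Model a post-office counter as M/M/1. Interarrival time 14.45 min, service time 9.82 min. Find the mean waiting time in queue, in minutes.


λ = 60/14.45 = 4.1522 /hr
μ = 60/9.82 = 6.1100 /hr
ρ = λ/μ = 4.1522/6.1100 = 0.6796
Wq = ρ/(μ−λ) = 0.6796/(6.1100−4.1522) = 0.34713 hr
In minutes: 0.34713·60 = 20.828 min

Final: 20.828 min


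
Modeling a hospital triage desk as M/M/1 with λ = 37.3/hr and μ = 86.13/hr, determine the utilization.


ρ = λ/μ = 37.3/86.13 = 0.4331

Final: 0.4331


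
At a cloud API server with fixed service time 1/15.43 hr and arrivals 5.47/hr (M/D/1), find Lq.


ρ = 5.47/15.43 = 0.3545
M/D/1: Lq = ρ²/(2(1−ρ)) = 0.1257/(2·0.6455) = 0.09735

Final: 0.09735


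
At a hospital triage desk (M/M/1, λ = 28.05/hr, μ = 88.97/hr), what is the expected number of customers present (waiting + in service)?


ρ = λ/μ = 28.05/88.97 = 0.3153
L = ρ/(1−ρ) = 0.3153/(1 − 0.3153) = 0.3153/0.6847 = 0.4604

Final: 0.4604


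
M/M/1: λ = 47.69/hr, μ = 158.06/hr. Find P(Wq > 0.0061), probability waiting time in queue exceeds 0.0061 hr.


ρ = 47.69/158.06 = 0.3017
P(Wq > t) = ρ·e^{−(μ−λ)t} = 0.3017·e^{−0.6733}
= 0.3017·0.510045 = 0.153891

Final: 0.153891


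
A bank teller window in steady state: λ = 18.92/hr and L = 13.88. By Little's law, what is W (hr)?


W = L/λ = 13.88/18.92 = 0.7336 hr

Final: 0.7336 hr


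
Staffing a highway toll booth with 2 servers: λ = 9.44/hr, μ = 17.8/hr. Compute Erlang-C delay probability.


a = λ/μ = 0.5303; ρ = a/2 = 0.2652
P₀ = 0.580817 (from M/M/c formula)
C(c,a) = [a^c/(c!(1−ρ))]·P₀ = [0.28126/(2·0.7348)]·0.580817
= 0.19138·0.580817 = 0.111154

Final: 0.111154


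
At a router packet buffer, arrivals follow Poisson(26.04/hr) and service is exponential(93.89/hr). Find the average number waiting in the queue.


ρ = 26.04/93.89 = 0.2773
Lq = ρ²/(1−ρ) = 0.07692/0.7227 = 0.1064

Final: 0.1064


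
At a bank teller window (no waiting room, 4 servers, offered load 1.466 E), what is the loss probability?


B(c,a) = (a^c/c!) / Σ_{k=0}^{c} a^k/k!
a^4/4! = 0.192453
Σ terms (k=0..4): 1.00000 + 1.46600 + 1.07458 + 0.52511 + 0.19245 = 4.258141
B = 0.192453/4.258141 = 0.045196

Final: 0.045196


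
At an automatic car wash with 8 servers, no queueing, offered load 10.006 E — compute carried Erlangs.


B(8,10.006) = 0.338599 (Erlang-B)
Carried load = a(1 − B) = 10.006·(1 − 0.338599) = 10.006·0.661401 = 6.6180 E

Final: 6.6180 Erlangs


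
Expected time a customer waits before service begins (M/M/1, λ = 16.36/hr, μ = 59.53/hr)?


ρ = 16.36/59.53 = 0.2748
Wq = ρ/(μ−λ) = 0.2748/(59.53 − 16.36) = 0.2748/43.17 = 0.006366 hr

Final: 0.006366 hr


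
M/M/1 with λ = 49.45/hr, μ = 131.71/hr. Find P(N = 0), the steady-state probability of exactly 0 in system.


ρ = 49.45/131.71 = 0.3754
P_n = (1−ρ)·ρ^n = (1 − 0.3754)·0.3754^0 = 0.6246·1.000000 = 0.624554

Final: 0.624554


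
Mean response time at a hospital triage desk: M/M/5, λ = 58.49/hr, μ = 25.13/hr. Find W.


a = 2.3275; ρ = 0.4655; P₀ = 0.095921
Lq = P₀·a^c·ρ/(c!(1−ρ)²) = 0.08896
Wq = Lq/λ = 0.08896/58.49 = 0.001521 hr
W = Wq + 1/μ = 0.001521 + 0.03979 = 0.04131 hr

Final: 0.04131 hr


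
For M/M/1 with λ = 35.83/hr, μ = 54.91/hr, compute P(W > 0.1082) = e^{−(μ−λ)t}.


W ~ Exponential(μ−λ) for M/M/1.
μ − λ = 54.91 − 35.83 = 19.0800
P(W > t) = e^{−(μ−λ)t} = e^{−2.0645} = 0.126887

Final: 0.126887


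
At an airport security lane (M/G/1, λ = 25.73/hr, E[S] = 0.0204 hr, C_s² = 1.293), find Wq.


ρ = λ·E[S] = 25.73·0.0204 = 0.5249
E[S²] = E[S]²(1+C_s²) = 0.0204²·(1+1.293) = 0.0009543
Wq = λ·E[S²]/(2(1−ρ)) = 25.73·0.0009543/(2·0.4751) = 0.02584 hr

Final: 0.02584 hr


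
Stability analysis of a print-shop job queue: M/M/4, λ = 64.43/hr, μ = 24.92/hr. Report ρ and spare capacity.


Total capacity cμ = 4·24.92 = 99.68/hr
ρ = λ/(cμ) = 64.43/99.68 = 0.6464
Stable ⇔ ρ < 1: YES
Spare capacity = cμ − λ = 99.68 − 64.43 = 35.25/hr

Final: ρ = 0.6464; stable; margin = 35.25/hr


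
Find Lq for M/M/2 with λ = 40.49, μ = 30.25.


a = λ/μ = 1.3385; ρ = a/2 = 0.6693
P₀ = 0.198138
Lq = P₀·a^c·ρ / (c!·(1−ρ)²) = 0.198138·1.79162·0.6693/(2·0.10939)
= 1.08591

Final: 1.08591


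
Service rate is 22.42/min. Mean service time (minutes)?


Mean service time = 1/μ = 1/22.42 minute = 0.04460 minute
In minutes: 0.04460 × 1 = 0.04460 min

Final: 0.04460 min


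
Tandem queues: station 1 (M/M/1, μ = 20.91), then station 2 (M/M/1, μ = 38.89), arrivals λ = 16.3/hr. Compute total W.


Each node sees arrival rate λ = 16.3/hr (tandem ⇒ throughput preserved).
W₁ = 1/(μ₁−λ) = 1/(20.91−16.3) = 0.21692 hr
W₂ = 1/(μ₂−λ) = 1/(38.89−16.3) = 0.04427 hr
W_total = W₁ + W₂ = 0.21692 + 0.04427 = 0.26119 hr

Final: 0.26119 hr


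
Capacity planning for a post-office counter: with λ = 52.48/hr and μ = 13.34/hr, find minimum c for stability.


Stability requires cμ > λ ⇔ c > λ/μ.
λ/μ = 52.48/13.34 = 3.9340
Minimum integer c = ⌊3.9340⌋ + 1 = 4
Check: 4·13.34 = 53.36 > 52.48, while 3·13.34 = 40.02 ≤ 52.48

Final: 4 servers


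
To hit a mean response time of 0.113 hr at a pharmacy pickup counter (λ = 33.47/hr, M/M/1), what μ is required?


W = 1/(μ−λ) ⇒ μ − λ = 1/W = 1/0.113 = 8.8496
μ = λ + 1/W = 33.47 + 8.8496 = 42.3196 per hr

Final: 42.3196 /hr


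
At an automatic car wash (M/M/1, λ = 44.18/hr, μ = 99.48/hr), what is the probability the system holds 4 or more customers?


ρ = 44.18/99.48 = 0.4441
P(N ≥ n) = ρ^n = 0.4441^4 = 0.038901

Final: 0.038901


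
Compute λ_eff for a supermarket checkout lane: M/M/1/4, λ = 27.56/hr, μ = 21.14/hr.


ρ = 1.3037; P_K = (1−ρ)ρ^4/(1−ρ^5) = 0.317166
λ_eff = λ(1 − P_K) = 27.56·(1 − 0.317166) = 27.56·0.682834 = 18.8189 /hr

Final: 18.8189 /hr


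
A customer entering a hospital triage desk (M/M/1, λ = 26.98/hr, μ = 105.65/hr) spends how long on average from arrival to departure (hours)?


W = 1/(μ−λ) = 1/(105.65 − 26.98) = 1/78.67 = 0.01271 hr

Final: 0.01271 hr


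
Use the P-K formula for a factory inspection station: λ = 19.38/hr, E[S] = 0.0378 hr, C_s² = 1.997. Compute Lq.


ρ = λ·E[S] = 19.38·0.0378 = 0.7326
Lq = ρ²(1+C_s²)/(2(1−ρ)) = 0.5367·(1+1.997)/(2·0.2674)
= 0.5367·2.9970/0.5349 = 3.00696

Final: 3.00696


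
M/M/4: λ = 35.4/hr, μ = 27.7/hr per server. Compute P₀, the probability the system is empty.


a = λ/μ = 35.4/27.7 = 1.2780; ρ = a/c = 0.3195
Σ_{k=0}^{3} a^k/k! (terms k=0..3) = 1.00000 + 1.27798 + 0.81661 + 0.34787 = 3.44246
Tail: a^4/(4!(1−ρ)) = 2.66744/(24·0.6805) = 0.16332
P₀ = 1/(3.44246 + 0.16332) = 1/3.60579 = 0.277332

Final: 0.277332


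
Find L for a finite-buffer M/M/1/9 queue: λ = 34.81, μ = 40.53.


ρ = 34.81/40.53 = 0.8589
L = ρ[1 − (K+1)ρ^K + Kρ^(K+1)] / [(1−ρ)(1−ρ^(K+1))]
Numerator: 0.8589·(1 − 10·0.254300 + 9·0.218411) = 0.363040
Denominator: (0.1411)·(0.781589) = 0.110306
L = 0.363040/0.110306 = 3.2912

Final: 3.2912


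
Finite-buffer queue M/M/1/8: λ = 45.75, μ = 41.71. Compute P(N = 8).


ρ = λ/μ = 45.75/41.71 = 1.0969
P_K = (1−ρ)ρ^K/(1−ρ^(K+1)) = (-0.09686·2.095112)/(1 − 2.298043)
= -0.202931/-1.298043 = 0.156336

Final: 0.156336


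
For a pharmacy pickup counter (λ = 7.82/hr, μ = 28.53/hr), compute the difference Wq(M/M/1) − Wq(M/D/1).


ρ = 7.82/28.53 = 0.2741
Wq(M/M/1) = ρ/(μ−λ) = 0.2741/20.71 = 0.01324 hr
Wq(M/D/1) = ρ/(2(μ−λ)) = 0.006618 hr
Savings = 0.01324 − 0.006618 = 0.006618 hr

Final: 0.006618 hr


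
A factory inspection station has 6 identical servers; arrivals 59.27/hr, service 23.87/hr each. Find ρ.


ρ = λ/(cμ) = 59.27/(6·23.87) = 59.27/143.22 = 0.4138

Final: 0.4138


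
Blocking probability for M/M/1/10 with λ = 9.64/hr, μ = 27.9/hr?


ρ = λ/μ = 9.64/27.9 = 0.3455
P_K = (1−ρ)ρ^K/(1−ρ^(K+1)) = (0.6545·0.00002425)/(1 − 0.000008379)
= 0.00001587/0.999992 = 0.00001587

Final: 0.00001587


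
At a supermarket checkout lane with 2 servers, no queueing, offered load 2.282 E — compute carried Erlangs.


B(2,2.282) = 0.442383 (Erlang-B)
Carried load = a(1 − B) = 2.282·(1 − 0.442383) = 2.282·0.557617 = 1.2725 E

Final: 1.2725 Erlangs


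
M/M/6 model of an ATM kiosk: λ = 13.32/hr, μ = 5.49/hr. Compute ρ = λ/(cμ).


ρ = λ/(cμ) = 13.32/(6·5.49) = 13.32/32.94 = 0.4044

Final: 0.4044


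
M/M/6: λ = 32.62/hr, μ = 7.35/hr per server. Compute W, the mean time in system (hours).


a = 4.4381; ρ = 0.7397; P₀ = 0.009887
Lq = P₀·a^c·ρ/(c!(1−ρ)²) = 1.14542
Wq = Lq/λ = 1.14542/32.62 = 0.03511 hr
W = Wq + 1/μ = 0.03511 + 0.13605 = 0.17117 hr

Final: 0.17117 hr


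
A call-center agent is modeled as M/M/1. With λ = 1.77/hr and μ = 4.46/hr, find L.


ρ = λ/μ = 1.77/4.46 = 0.3969
L = ρ/(1−ρ) = 0.3969/(1 − 0.3969) = 0.3969/0.6031 = 0.6580

Final: 0.6580


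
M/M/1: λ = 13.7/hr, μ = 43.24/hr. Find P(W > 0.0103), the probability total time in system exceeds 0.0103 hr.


W ~ Exponential(μ−λ) for M/M/1.
μ − λ = 43.24 − 13.7 = 29.5400
P(W > t) = e^{−(μ−λ)t} = e^{−0.3043} = 0.737668

Final: 0.737668


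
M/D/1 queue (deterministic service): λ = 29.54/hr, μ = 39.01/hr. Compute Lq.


ρ = 29.54/39.01 = 0.7572
M/D/1: Lq = ρ²/(2(1−ρ)) = 0.5734/(2·0.2428) = 1.18104

Final: 1.18104


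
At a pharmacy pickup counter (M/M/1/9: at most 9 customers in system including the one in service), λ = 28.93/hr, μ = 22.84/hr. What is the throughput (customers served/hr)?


ρ = 1.2666; P_K = (1−ρ)ρ^9/(1−ρ^10) = 0.232368
λ_eff = λ(1 − P_K) = 28.93·(1 − 0.232368) = 28.93·0.767632 = 22.2076 /hr

Final: 22.2076 /hr


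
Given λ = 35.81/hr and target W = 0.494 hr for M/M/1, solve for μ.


W = 1/(μ−λ) ⇒ μ − λ = 1/W = 1/0.494 = 2.0243
μ = λ + 1/W = 35.81 + 2.0243 = 37.8343 per hr

Final: 37.8343 /hr


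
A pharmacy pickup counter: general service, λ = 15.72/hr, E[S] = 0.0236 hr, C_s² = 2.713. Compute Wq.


ρ = λ·E[S] = 15.72·0.0236 = 0.3710
E[S²] = E[S]²(1+C_s²) = 0.0236²·(1+2.713) = 0.002068
Wq = λ·E[S²]/(2(1−ρ)) = 15.72·0.002068/(2·0.6290) = 0.02584 hr

Final: 0.02584 hr


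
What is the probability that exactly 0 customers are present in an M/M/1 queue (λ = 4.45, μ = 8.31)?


ρ = 4.45/8.31 = 0.5355
P_n = (1−ρ)·ρ^n = (1 − 0.5355)·0.5355^0 = 0.4645·1.000000 = 0.464501

Final: 0.464501


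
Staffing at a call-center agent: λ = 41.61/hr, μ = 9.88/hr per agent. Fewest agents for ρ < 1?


Stability requires cμ > λ ⇔ c > λ/μ.
λ/μ = 41.61/9.88 = 4.2115
Minimum integer c = ⌊4.2115⌋ + 1 = 5
Check: 5·9.88 = 49.40 > 41.61, while 4·9.88 = 39.52 ≤ 41.61

Final: 5 servers


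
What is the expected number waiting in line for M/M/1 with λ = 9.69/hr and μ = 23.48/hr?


ρ = 9.69/23.48 = 0.4127
Lq = ρ²/(1−ρ) = 0.1703/0.5873 = 0.2900

Final: 0.2900


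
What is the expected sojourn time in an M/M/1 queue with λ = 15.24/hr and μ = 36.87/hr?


W = 1/(μ−λ) = 1/(36.87 − 15.24) = 1/21.63 = 0.04623 hr

Final: 0.04623 hr


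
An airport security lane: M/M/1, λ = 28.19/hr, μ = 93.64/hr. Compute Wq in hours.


ρ = 28.19/93.64 = 0.3010
Wq = ρ/(μ−λ) = 0.3010/(93.64 − 28.19) = 0.3010/65.45 = 0.004600 hr

Final: 0.004600 hr


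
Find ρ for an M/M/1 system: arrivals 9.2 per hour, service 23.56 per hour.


ρ = λ/μ = 9.2/23.56 = 0.3905

Final: 0.3905


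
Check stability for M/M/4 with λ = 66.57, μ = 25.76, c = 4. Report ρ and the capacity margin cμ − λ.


Total capacity cμ = 4·25.76 = 103.04/hr
ρ = λ/(cμ) = 66.57/103.04 = 0.6461
Stable ⇔ ρ < 1: YES
Spare capacity = cμ − λ = 103.04 − 66.57 = 36.47/hr

Final: ρ = 0.6461; stable; margin = 36.47/hr


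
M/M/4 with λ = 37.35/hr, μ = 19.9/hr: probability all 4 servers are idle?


a = λ/μ = 37.35/19.9 = 1.8769; ρ = a/c = 0.4692
Σ_{k=0}^{3} a^k/k! (terms k=0..3) = 1.00000 + 1.87688 + 1.76135 + 1.10195 = 5.74018
Tail: a^4/(4!(1−ρ)) = 12.40938/(24·0.5308) = 0.97415
P₀ = 1/(5.74018 + 0.97415) = 1/6.71433 = 0.148935

Final: 0.148935


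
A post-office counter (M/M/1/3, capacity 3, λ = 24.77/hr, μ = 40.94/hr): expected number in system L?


ρ = 24.77/40.94 = 0.6050
L = ρ[1 − (K+1)ρ^K + Kρ^(K+1)] / [(1−ρ)(1−ρ^(K+1))]
Numerator: 0.6050·(1 − 4·0.221480 + 3·0.134002) = 0.312249
Denominator: (0.3950)·(0.865998) = 0.342042
L = 0.312249/0.342042 = 0.9129

Final: 0.9129


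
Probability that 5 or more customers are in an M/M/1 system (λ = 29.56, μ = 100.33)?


ρ = 29.56/100.33 = 0.2946
P(N ≥ n) = ρ^n = 0.2946^5 = 0.002220

Final: 0.002220


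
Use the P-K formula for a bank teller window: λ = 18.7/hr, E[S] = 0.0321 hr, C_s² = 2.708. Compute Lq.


ρ = λ·E[S] = 18.7·0.0321 = 0.6003
Lq = ρ²(1+C_s²)/(2(1−ρ)) = 0.3603·(1+2.708)/(2·0.3997)
= 0.3603·3.7080/0.7995 = 1.67123

Final: 1.67123


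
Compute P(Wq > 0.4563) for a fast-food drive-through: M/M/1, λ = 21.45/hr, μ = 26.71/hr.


ρ = 21.45/26.71 = 0.8031
P(Wq > t) = ρ·e^{−(μ−λ)t} = 0.8031·e^{−2.4001}
= 0.8031·0.090705 = 0.072843

Final: 0.072843


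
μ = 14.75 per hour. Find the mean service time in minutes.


Mean service time = 1/μ = 1/14.75 hour = 0.06780 hour
In minutes: 0.06780 × 60 = 4.0678 min

Final: 4.0678 min


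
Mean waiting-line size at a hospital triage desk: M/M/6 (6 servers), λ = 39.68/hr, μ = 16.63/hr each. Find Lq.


a = λ/μ = 2.3860; ρ = a/6 = 0.3977
P₀ = 0.091598
Lq = P₀·a^c·ρ / (c!·(1−ρ)²) = 0.091598·184.53404·0.3977/(720·0.36280)
= 0.02573

Final: 0.02573


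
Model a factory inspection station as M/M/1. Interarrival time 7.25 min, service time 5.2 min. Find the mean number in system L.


λ = 60/7.25 = 8.2759 /hr
μ = 60/5.2 = 11.5385 /hr
ρ = λ/μ = 8.2759/11.5385 = 0.7172
L = ρ/(1−ρ) = 0.7172/0.2828 = 2.5366

Final: 2.5366


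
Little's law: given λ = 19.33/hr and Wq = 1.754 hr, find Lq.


Lq = λWq = 19.33·1.754 = 33.9048

Final: 33.9048


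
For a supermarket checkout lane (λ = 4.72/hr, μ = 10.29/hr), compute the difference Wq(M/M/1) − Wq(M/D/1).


ρ = 4.72/10.29 = 0.4587
Wq(M/M/1) = ρ/(μ−λ) = 0.4587/5.57 = 0.08235 hr
Wq(M/D/1) = ρ/(2(μ−λ)) = 0.04118 hr
Savings = 0.08235 − 0.04118 = 0.04118 hr

Final: 0.04118 hr


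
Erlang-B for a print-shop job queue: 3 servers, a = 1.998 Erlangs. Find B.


B(c,a) = (a^c/c!) / Σ_{k=0}^{c} a^k/k!
a^3/3! = 1.329337
Σ terms (k=0..3): 1.00000 + 1.99800 + 1.99600 + 1.32934 = 6.323339
B = 1.329337/6.323339 = 0.210227

Final: 0.210227


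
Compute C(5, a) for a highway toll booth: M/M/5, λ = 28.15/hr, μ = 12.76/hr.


a = λ/μ = 2.2061; ρ = a/5 = 0.4412
P₀ = 0.108750 (from M/M/c formula)
C(c,a) = [a^c/(c!(1−ρ))]·P₀ = [52.25630/(120·0.5588)]·0.108750
= 0.77932·0.108750 = 0.084752

Final: 0.084752


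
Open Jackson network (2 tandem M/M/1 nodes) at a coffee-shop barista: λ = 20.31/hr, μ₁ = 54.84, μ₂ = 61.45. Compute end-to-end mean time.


Each node sees arrival rate λ = 20.31/hr (tandem ⇒ throughput preserved).
W₁ = 1/(μ₁−λ) = 1/(54.84−20.31) = 0.02896 hr
W₂ = 1/(μ₂−λ) = 1/(61.45−20.31) = 0.02431 hr
W_total = W₁ + W₂ = 0.02896 + 0.02431 = 0.05327 hr

Final: 0.05327 hr


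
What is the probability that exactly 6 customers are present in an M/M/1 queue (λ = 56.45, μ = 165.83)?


ρ = 56.45/165.83 = 0.3404
P_n = (1−ρ)·ρ^n = (1 − 0.3404)·0.3404^6 = 0.6596·0.001556 = 0.001026

Final: 0.001026


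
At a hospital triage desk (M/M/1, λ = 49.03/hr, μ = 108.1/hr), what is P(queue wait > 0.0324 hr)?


ρ = 49.03/108.1 = 0.4536
P(Wq > t) = ρ·e^{−(μ−λ)t} = 0.4536·e^{−1.9139}
= 0.4536·0.147509 = 0.066904

Final: 0.066904


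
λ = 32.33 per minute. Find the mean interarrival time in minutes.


Mean interarrival time = 1/λ = 1/32.33 minute = 0.03093 minute
In minutes: 0.03093 × 1 = 0.03093 min

Final: 0.03093 min


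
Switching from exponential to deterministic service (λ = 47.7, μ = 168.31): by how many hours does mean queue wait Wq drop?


ρ = 47.7/168.31 = 0.2834
Wq(M/M/1) = ρ/(μ−λ) = 0.2834/120.61 = 0.002350 hr
Wq(M/D/1) = ρ/(2(μ−λ)) = 0.001175 hr
Savings = 0.002350 − 0.001175 = 0.001175 hr

Final: 0.001175 hr


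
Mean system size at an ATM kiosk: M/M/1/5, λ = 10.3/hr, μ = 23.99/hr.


ρ = 10.3/23.99 = 0.4293
L = ρ[1 − (K+1)ρ^K + Kρ^(K+1)] / [(1−ρ)(1−ρ^(K+1))]
Numerator: 0.4293·(1 − 6·0.014589 + 5·0.006264) = 0.405209
Denominator: (0.5707)·(0.993736) = 0.567080
L = 0.405209/0.567080 = 0.7146

Final: 0.7146


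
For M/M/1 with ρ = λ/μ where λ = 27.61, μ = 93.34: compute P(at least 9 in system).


ρ = 27.61/93.34 = 0.2958
P(N ≥ n) = ρ^n = 0.2958^9 = 0.00001734

Final: 0.00001734


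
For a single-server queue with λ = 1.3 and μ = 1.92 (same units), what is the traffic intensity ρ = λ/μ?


ρ = λ/μ = 1.3/1.92 = 0.6771

Final: 0.6771


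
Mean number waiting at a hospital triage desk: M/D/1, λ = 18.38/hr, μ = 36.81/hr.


ρ = 18.38/36.81 = 0.4993
M/D/1: Lq = ρ²/(2(1−ρ)) = 0.2493/(2·0.5007) = 0.24898

Final: 0.24898


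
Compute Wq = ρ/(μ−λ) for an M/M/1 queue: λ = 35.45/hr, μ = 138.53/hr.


ρ = 35.45/138.53 = 0.2559
Wq = ρ/(μ−λ) = 0.2559/(138.53 − 35.45) = 0.2559/103.08 = 0.002483 hr

Final: 0.002483 hr


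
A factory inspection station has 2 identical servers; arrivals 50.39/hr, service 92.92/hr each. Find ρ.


ρ = λ/(cμ) = 50.39/(2·92.92) = 50.39/185.84 = 0.2711

Final: 0.2711


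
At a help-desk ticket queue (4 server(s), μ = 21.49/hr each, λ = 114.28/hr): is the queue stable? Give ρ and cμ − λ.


Total capacity cμ = 4·21.49 = 85.96/hr
ρ = λ/(cμ) = 114.28/85.96 = 1.3295
Stable ⇔ ρ < 1: NO
Spare capacity = cμ − λ = 85.96 − 114.28 = -28.32/hr

Final: ρ = 1.3295; unstable; margin = -28.32/hr


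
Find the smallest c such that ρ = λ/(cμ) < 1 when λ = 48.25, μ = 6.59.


Stability requires cμ > λ ⇔ c > λ/μ.
λ/μ = 48.25/6.59 = 7.3217
Minimum integer c = ⌊7.3217⌋ + 1 = 8
Check: 8·6.59 = 52.72 > 48.25, while 7·6.59 = 46.13 ≤ 48.25

Final: 8 servers


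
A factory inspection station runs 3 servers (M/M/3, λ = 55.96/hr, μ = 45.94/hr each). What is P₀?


a = λ/μ = 55.96/45.94 = 1.2181; ρ = a/c = 0.4060
Σ_{k=0}^{2} a^k/k! (terms k=0..2) = 1.00000 + 1.21811 + 0.74190 = 2.96001
Tail: a^3/(3!(1−ρ)) = 1.80742/(6·0.5940) = 0.50717
P₀ = 1/(2.96001 + 0.50717) = 1/3.46717 = 0.288419

Final: 0.288419


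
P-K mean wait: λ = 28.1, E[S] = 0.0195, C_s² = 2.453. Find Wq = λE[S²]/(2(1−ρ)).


ρ = λ·E[S] = 28.1·0.0195 = 0.5480
E[S²] = E[S]²(1+C_s²) = 0.0195²·(1+2.453) = 0.001313
Wq = λ·E[S²]/(2(1−ρ)) = 28.1·0.001313/(2·0.4520) = 0.04081 hr

Final: 0.04081 hr


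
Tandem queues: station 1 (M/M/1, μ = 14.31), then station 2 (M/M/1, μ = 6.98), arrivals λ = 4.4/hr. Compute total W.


Each node sees arrival rate λ = 4.4/hr (tandem ⇒ throughput preserved).
W₁ = 1/(μ₁−λ) = 1/(14.31−4.4) = 0.10091 hr
W₂ = 1/(μ₂−λ) = 1/(6.98−4.4) = 0.38760 hr
W_total = W₁ + W₂ = 0.10091 + 0.38760 = 0.48851 hr

Final: 0.48851 hr


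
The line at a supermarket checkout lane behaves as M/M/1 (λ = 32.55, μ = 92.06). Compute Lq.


ρ = 32.55/92.06 = 0.3536
Lq = ρ²/(1−ρ) = 0.1250/0.6464 = 0.1934

Final: 0.1934


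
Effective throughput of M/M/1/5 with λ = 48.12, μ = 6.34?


ρ = 7.5899; P_K = (1−ρ)ρ^5/(1−ρ^6) = 0.868251
λ_eff = λ(1 − P_K) = 48.12·(1 − 0.868251) = 48.12·0.131749 = 6.3398 /hr

Final: 6.3398 /hr


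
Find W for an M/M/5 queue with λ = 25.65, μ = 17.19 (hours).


a = 1.4921; ρ = 0.2984; P₀ = 0.224541
Lq = P₀·a^c·ρ/(c!(1−ρ)²) = 0.008392
Wq = Lq/λ = 0.008392/25.65 = 0.0003272 hr
W = Wq + 1/μ = 0.0003272 + 0.05817 = 0.05850 hr

Final: 0.05850 hr


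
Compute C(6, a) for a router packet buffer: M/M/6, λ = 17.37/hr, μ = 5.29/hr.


a = λ/μ = 3.2836; ρ = a/6 = 0.5473
P₀ = 0.036438 (from M/M/c formula)
C(c,a) = [a^c/(c!(1−ρ))]·P₀ = [1253.32839/(720·0.4527)]·0.036438
= 3.84488·0.036438 = 0.140099

Final: 0.140099


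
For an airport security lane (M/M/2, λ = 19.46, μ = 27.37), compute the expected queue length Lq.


a = λ/μ = 0.7110; ρ = a/2 = 0.3555
P₀ = 0.475472
Lq = P₀·a^c·ρ / (c!·(1−ρ)²) = 0.475472·0.50552·0.3555/(2·0.41538)
= 0.10285

Final: 0.10285


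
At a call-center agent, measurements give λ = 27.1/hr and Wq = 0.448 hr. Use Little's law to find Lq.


Lq = λWq = 27.1·0.448 = 12.1408

Final: 12.1408


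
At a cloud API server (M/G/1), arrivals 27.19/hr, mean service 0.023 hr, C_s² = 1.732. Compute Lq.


ρ = λ·E[S] = 27.19·0.023 = 0.6254
Lq = ρ²(1+C_s²)/(2(1−ρ)) = 0.3911·(1+1.732)/(2·0.3746)
= 0.3911·2.7320/0.7493 = 1.42601

Final: 1.42601


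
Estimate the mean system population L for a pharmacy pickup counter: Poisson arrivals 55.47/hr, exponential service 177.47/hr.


ρ = λ/μ = 55.47/177.47 = 0.3126
L = ρ/(1−ρ) = 0.3126/(1 − 0.3126) = 0.3126/0.6874 = 0.4547

Final: 0.4547


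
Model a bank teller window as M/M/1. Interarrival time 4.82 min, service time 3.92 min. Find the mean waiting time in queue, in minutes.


λ = 60/4.82 = 12.4481 /hr
μ = 60/3.92 = 15.3061 /hr
ρ = λ/μ = 12.4481/15.3061 = 0.8133
Wq = ρ/(μ−λ) = 0.8133/(15.3061−12.4481) = 0.28456 hr
In minutes: 0.28456·60 = 17.074 min

Final: 17.074 min


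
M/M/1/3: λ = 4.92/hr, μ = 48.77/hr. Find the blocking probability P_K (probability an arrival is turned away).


ρ = λ/μ = 4.92/48.77 = 0.1009
P_K = (1−ρ)ρ^K/(1−ρ^(K+1)) = (0.8991·0.001027)/(1 − 0.0001036)
= 0.0009231/0.999896 = 0.0009232

Final: 0.0009232


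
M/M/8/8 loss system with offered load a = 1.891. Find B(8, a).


B(c,a) = (a^c/c!) / Σ_{k=0}^{c} a^k/k!
a^8/8! = 0.004055
Σ terms (k=0..8): 1.00000 + 1.89100 + 1.78794 + 1.12700 + 0.53279 + 0.20150 + 0.06351 + 0.01716 + 0.004055 = 6.624945
B = 0.004055/6.624945 = 0.0006121

Final: 0.0006121


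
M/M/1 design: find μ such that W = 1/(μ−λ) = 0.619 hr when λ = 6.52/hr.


W = 1/(μ−λ) ⇒ μ − λ = 1/W = 1/0.619 = 1.6155
μ = λ + 1/W = 6.52 + 1.6155 = 8.1355 per hr

Final: 8.1355 /hr


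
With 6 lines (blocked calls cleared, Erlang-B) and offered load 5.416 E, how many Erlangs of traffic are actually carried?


B(6,5.416) = 0.222849 (Erlang-B)
Carried load = a(1 − B) = 5.416·(1 − 0.222849) = 5.416·0.777151 = 4.2090 E

Final: 4.2090 Erlangs


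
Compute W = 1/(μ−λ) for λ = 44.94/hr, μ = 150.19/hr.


W = 1/(μ−λ) = 1/(150.19 − 44.94) = 1/105.25 = 0.009501 hr

Final: 0.009501 hr


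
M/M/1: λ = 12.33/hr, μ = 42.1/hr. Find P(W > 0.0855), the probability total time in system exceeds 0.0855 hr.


W ~ Exponential(μ−λ) for M/M/1.
μ − λ = 42.1 − 12.33 = 29.7700
P(W > t) = e^{−(μ−λ)t} = e^{−2.5453} = 0.078447

Final: 0.078447


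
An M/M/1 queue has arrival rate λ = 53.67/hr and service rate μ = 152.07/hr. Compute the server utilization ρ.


ρ = λ/μ = 53.67/152.07 = 0.3529

Final: 0.3529


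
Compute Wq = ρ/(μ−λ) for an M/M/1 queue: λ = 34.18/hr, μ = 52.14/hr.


ρ = 34.18/52.14 = 0.6555
Wq = ρ/(μ−λ) = 0.6555/(52.14 − 34.18) = 0.6555/17.96 = 0.03650 hr

Final: 0.03650 hr


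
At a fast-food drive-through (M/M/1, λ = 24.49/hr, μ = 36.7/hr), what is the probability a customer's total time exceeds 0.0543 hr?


W ~ Exponential(μ−λ) for M/M/1.
μ − λ = 36.7 − 24.49 = 12.2100
P(W > t) = e^{−(μ−λ)t} = e^{−0.6630} = 0.515302

Final: 0.515302


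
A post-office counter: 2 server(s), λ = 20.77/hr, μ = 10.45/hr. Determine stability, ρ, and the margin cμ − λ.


Total capacity cμ = 2·10.45 = 20.90/hr
ρ = λ/(cμ) = 20.77/20.90 = 0.9938
Stable ⇔ ρ < 1: YES
Spare capacity = cμ − λ = 20.90 − 20.77 = 0.13/hr

Final: ρ = 0.9938; stable; margin = 0.13/hr


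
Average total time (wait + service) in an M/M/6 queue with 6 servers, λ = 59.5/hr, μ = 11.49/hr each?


a = 5.1784; ρ = 0.8631; P₀ = 0.003341
Lq = P₀·a^c·ρ/(c!(1−ρ)²) = 4.11874
Wq = Lq/λ = 4.11874/59.5 = 0.06922 hr
W = Wq + 1/μ = 0.06922 + 0.08703 = 0.15625 hr

Final: 0.15625 hr
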